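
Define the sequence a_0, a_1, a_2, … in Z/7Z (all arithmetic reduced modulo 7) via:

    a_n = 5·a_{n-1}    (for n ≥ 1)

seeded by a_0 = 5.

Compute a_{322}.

3

a_1 = 5·5 = 4
a_2 = 5·4 = 6
a_3 = 5·6 = 2
a_4 = 5·2 = 3
a_5 = 5·3 = 1
a_6 = 5·1 = 5
(a_6) = (5) = (a_0), so the sequence has period 6.
322 ≡ 4 (mod 6), hence a_322 = a_4 = 3.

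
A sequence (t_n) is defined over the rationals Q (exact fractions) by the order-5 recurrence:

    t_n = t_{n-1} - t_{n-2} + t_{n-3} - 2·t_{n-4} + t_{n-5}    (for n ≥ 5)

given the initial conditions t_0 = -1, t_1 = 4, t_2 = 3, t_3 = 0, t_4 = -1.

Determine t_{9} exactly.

t_5 = 1·-1 + -1·0 + 1·3 + -2·4 + 1·-1 = -7
t_6 = 1·-7 + -1·-1 + 1·0 + -2·3 + 1·4 = -8
t_7 = 1·-8 + -1·-7 + 1·-1 + -2·0 + 1·3 = 1
t_8 = 1·1 + -1·-8 + 1·-7 + -2·-1 + 1·0 = 4
t_9 = 1·4 + -1·1 + 1·-8 + -2·-7 + 1·-1 = 8

8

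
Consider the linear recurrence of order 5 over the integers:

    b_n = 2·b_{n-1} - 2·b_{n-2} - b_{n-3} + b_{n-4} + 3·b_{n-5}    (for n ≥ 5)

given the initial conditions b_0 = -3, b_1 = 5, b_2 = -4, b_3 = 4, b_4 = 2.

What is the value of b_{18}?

b_5 = 2·2 + -2·4 + -1·-4 + 1·5 + 3·-3 = -4
b_6 = 2·-4 + -2·2 + -1·4 + 1·-4 + 3·5 = -5
b_7 = 2·-5 + -2·-4 + -1·2 + 1·4 + 3·-4 = -12
b_8 = 2·-12 + -2·-5 + -1·-4 + 1·2 + 3·4 = 4
b_9 = 2·4 + -2·-12 + -1·-5 + 1·-4 + 3·2 = 39
b_10 = 2·39 + -2·4 + -1·-12 + 1·-5 + 3·-4 = 65
b_11 = 2·65 + -2·39 + -1·4 + 1·-12 + 3·-5 = 21
b_12 = 2·21 + -2·65 + -1·39 + 1·4 + 3·-12 = -159
b_13 = 2·-159 + -2·21 + -1·65 + 1·39 + 3·4 = -374
b_14 = 2·-374 + -2·-159 + -1·21 + 1·65 + 3·39 = -269
b_15 = 2·-269 + -2·-374 + -1·-159 + 1·21 + 3·65 = 585
b_16 = 2·585 + -2·-269 + -1·-374 + 1·-159 + 3·21 = 1986
b_17 = 2·1986 + -2·585 + -1·-269 + 1·-374 + 3·-159 = 2220
b_18 = 2·2220 + -2·1986 + -1·585 + 1·-269 + 3·-374 = -1508

-1508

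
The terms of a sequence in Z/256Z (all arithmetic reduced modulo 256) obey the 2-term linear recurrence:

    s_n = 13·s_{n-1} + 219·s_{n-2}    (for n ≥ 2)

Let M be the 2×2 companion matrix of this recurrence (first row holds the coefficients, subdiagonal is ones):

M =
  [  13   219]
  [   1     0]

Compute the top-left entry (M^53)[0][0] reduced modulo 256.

8

(M^53)[0][0] is the top entry after applying M 53 times to the unit state (1, 0). Equivalently it is h_{54} for the auxiliary sequence (h_n) obeying the same recurrence with h_1 = 1 and h_i = 0 for 0 ≤ i < 1:
h_2 = 13·1 + 219·0 = 13
h_3 = 13·13 + 219·1 = 132
h_4 = 13·132 + 219·13 = 211
h_5 = 13·211 + 219·132 = 163
h_6 = 13·163 + 219·211 = 200
h_7 = 13·200 + 219·163 = 153
h_8 = 13·153 + 219·200 = 221
h_9 = 13·221 + 219·153 = 28
h_10 = 13·28 + 219·221 = 123
h_11 = 13·123 + 219·28 = 51
h_12 = 13·51 + 219·123 = 208
h_13 = 13·208 + 219·51 = 49
h_14 = 13·49 + 219·208 = 109
h_15 = 13·109 + 219·49 = 116
h_16 = 13·116 + 219·109 = 35
h_17 = 13·35 + 219·116 = 3
h_18 = 13·3 + 219·35 = 24
h_19 = 13·24 + 219·3 = 201
h_20 = 13·201 + 219·24 = 189
h_21 = 13·189 + 219·201 = 140
h_22 = 13·140 + 219·189 = 203
h_23 = 13·203 + 219·140 = 19
h_24 = 13·19 + 219·203 = 160
h_25 = 13·160 + 219·19 = 97
h_26 = 13·97 + 219·160 = 205
h_27 = 13·205 + 219·97 = 100
h_28 = 13·100 + 219·205 = 115
h_29 = 13·115 + 219·100 = 99
h_30 = 13·99 + 219·115 = 104
h_31 = 13·104 + 219·99 = 249
h_32 = 13·249 + 219·104 = 157
h_33 = 13·157 + 219·249 = 252
h_34 = 13·252 + 219·157 = 27
h_35 = 13·27 + 219·252 = 243
h_36 = 13·243 + 219·27 = 112
h_37 = 13·112 + 219·243 = 145
h_38 = 13·145 + 219·112 = 45
h_39 = 13·45 + 219·145 = 84
h_40 = 13·84 + 219·45 = 195
h_41 = 13·195 + 219·84 = 195
h_42 = 13·195 + 219·195 = 184
h_43 = 13·184 + 219·195 = 41
h_44 = 13·41 + 219·184 = 125
h_45 = 13·125 + 219·41 = 108
h_46 = 13·108 + 219·125 = 107
h_47 = 13·107 + 219·108 = 211
h_48 = 13·211 + 219·107 = 64
h_49 = 13·64 + 219·211 = 193
h_50 = 13·193 + 219·64 = 141
h_51 = 13·141 + 219·193 = 68
h_52 = 13·68 + 219·141 = 19
h_53 = 13·19 + 219·68 = 35
h_54 = 13·35 + 219·19 = 8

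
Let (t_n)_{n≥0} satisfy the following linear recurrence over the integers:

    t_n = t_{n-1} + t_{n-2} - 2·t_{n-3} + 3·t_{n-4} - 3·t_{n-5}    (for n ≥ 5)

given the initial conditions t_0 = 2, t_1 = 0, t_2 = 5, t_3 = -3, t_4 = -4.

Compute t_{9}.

-98

t_5 = 1·-4 + 1·-3 + -2·5 + 3·0 + -3·2 = -23
t_6 = 1·-23 + 1·-4 + -2·-3 + 3·5 + -3·0 = -6
t_7 = 1·-6 + 1·-23 + -2·-4 + 3·-3 + -3·5 = -45
t_8 = 1·-45 + 1·-6 + -2·-23 + 3·-4 + -3·-3 = -8
t_9 = 1·-8 + 1·-45 + -2·-6 + 3·-23 + -3·-4 = -98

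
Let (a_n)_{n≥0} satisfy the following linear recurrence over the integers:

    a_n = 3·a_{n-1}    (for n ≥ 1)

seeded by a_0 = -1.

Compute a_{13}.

-1594323

a_1 = 3·-1 = -3
a_2 = 3·-3 = -9
a_3 = 3·-9 = -27
a_4 = 3·-27 = -81
a_5 = 3·-81 = -243
a_6 = 3·-243 = -729
a_7 = 3·-729 = -2187
a_8 = 3·-2187 = -6561
a_9 = 3·-6561 = -19683
a_10 = 3·-19683 = -59049
a_11 = 3·-59049 = -177147
a_12 = 3·-177147 = -531441
a_13 = 3·-531441 = -1594323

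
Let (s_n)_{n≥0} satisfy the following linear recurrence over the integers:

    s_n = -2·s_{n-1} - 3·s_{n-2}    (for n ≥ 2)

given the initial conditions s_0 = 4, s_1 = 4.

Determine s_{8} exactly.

s_2 = -2·4 + -3·4 = -20
s_3 = -2·-20 + -3·4 = 28
s_4 = -2·28 + -3·-20 = 4
s_5 = -2·4 + -3·28 = -92
s_6 = -2·-92 + -3·4 = 172
s_7 = -2·172 + -3·-92 = -68
s_8 = -2·-68 + -3·172 = -380

-380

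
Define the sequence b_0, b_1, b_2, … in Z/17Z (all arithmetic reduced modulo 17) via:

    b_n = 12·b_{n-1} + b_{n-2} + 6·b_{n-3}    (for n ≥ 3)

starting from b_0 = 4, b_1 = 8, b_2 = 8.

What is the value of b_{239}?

b_3 = 12·8 + 1·8 + 6·4 = 9
b_4 = 12·9 + 1·8 + 6·8 = 11
b_5 = 12·11 + 1·9 + 6·8 = 2
b_6 = 12·2 + 1·11 + 6·9 = 4
b_7 = 12·4 + 1·2 + 6·11 = 14
b_8 = 12·14 + 1·4 + 6·2 = 14
Continuing the recurrence:
  b_9 = 2;  b_10 = 3;  b_11 = 3;  b_12 = 0;  b_13 = 4;  b_14 = 15
  b_15 = 14;  b_16 = 3;  b_17 = 4;  b_18 = 16;  b_19 = 10;  b_20 = 7
  b_21 = 3;  b_22 = 1;  b_23 = 6;  b_24 = 6;  b_25 = 16;  b_26 = 13
  b_27 = 4;  b_28 = 4;  b_29 = 11;  b_30 = 7;  b_31 = 0;  b_32 = 5
  b_33 = 0;  b_34 = 5;  b_35 = 5;  b_36 = 14;  b_37 = 16;  b_38 = 15
  b_39 = 8;  b_40 = 3;  b_41 = 15;  b_42 = 10;  b_43 = 0;  b_44 = 15
  b_45 = 2;  b_46 = 5;  b_47 = 16;  b_48 = 5;  b_49 = 4;  b_50 = 13
  b_51 = 3;  b_52 = 5;  b_53 = 5;  b_54 = 15;  b_55 = 11;  b_56 = 7
  b_57 = 15;  b_58 = 15;  b_59 = 16;  b_60 = 8;  b_61 = 15;  b_62 = 12
  b_63 = 3;  b_64 = 2;  b_65 = 14;  b_66 = 1;  b_67 = 4;  b_68 = 14
  b_69 = 8;  b_70 = 15;  b_71 = 0;  b_72 = 12;  b_73 = 13;  b_74 = 15
  b_75 = 10;  b_76 = 9;  b_77 = 4;  b_78 = 15;  b_79 = 0;  b_80 = 5
  b_81 = 14;  b_82 = 3;  b_83 = 12;  b_84 = 10;  b_85 = 14;  b_86 = 12
  b_87 = 14;  b_88 = 9;  b_89 = 7;  b_90 = 7;  b_91 = 9;  b_92 = 4
  b_93 = 14;  b_94 = 5;  b_95 = 13;  b_96 = 7;  b_97 = 8;  b_98 = 11
  b_99 = 12;  b_100 = 16;  b_101 = 15;  b_102 = 13;  b_103 = 12;  b_104 = 9
  b_105 = 11;  b_106 = 9;  b_107 = 3;  b_108 = 9;  b_109 = 12;  b_110 = 1
  b_111 = 10;  b_112 = 6;  b_113 = 3;  b_114 = 0;  b_115 = 5;  b_116 = 10
  b_117 = 6;  b_118 = 10;  b_119 = 16;  b_120 = 0;  b_121 = 8;  b_122 = 5
  b_123 = 0;  b_124 = 2;  b_125 = 3;  b_126 = 4;  b_127 = 12;  b_128 = 13
  b_129 = 5;  b_130 = 9;  b_131 = 4;  b_132 = 2;  b_133 = 14;  b_134 = 7
  b_135 = 8;  b_136 = 0;  b_137 = 16;  b_138 = 2;  b_139 = 6;  b_140 = 0
  b_141 = 1;  b_142 = 14;  b_143 = 16;  b_144 = 8;  b_145 = 9;  b_146 = 8
  b_147 = 0;  b_148 = 11;  b_149 = 10;  b_150 = 12;  b_151 = 16;  b_152 = 9
  b_153 = 9;  b_154 = 9;  b_155 = 1;  b_156 = 7;  b_157 = 3;  b_158 = 15
  b_159 = 4;  b_160 = 13;  b_161 = 12;  b_162 = 11;  b_163 = 1;  b_164 = 10
  b_165 = 0;  b_166 = 16;  b_167 = 14;  b_168 = 14;  b_169 = 6;  b_170 = 0
  b_171 = 5;  b_172 = 11;  b_173 = 1;  b_174 = 2;  b_175 = 6;  b_176 = 12
  b_177 = 9;  b_178 = 3;  b_179 = 15;  b_180 = 16;  b_181 = 4;  b_182 = 1
  b_183 = 10;  b_184 = 9;  b_185 = 5;  b_186 = 10;  b_187 = 9;  b_188 = 12
  b_189 = 9;  b_190 = 4;  b_191 = 10;  b_192 = 8;  b_193 = 11;  b_194 = 13
  b_195 = 11;  b_196 = 7;  b_197 = 3;  b_198 = 7;  b_199 = 10;  b_200 = 9
  b_201 = 7;  b_202 = 0;  b_203 = 10;  b_204 = 9;  b_205 = 16;  b_206 = 6
  b_207 = 6;  b_208 = 4;  b_209 = 5;  b_210 = 15;  b_211 = 5;  b_212 = 3
  b_213 = 12;  b_214 = 7;  b_215 = 12;  b_216 = 2;  b_217 = 10;  b_218 = 7
  b_219 = 4;  b_220 = 13;  b_221 = 15;  b_222 = 13;  b_223 = 11;  b_224 = 14
  b_225 = 2;  b_226 = 2;  b_227 = 8;  b_228 = 8;  b_229 = 14;  b_230 = 3
  b_231 = 13;  b_232 = 5;  b_233 = 6;  b_234 = 2;  b_235 = 9;  b_236 = 10
  b_237 = 5
b_238 = 12·5 + 1·10 + 6·9 = 5
b_239 = 12·5 + 1·5 + 6·10 = 6

6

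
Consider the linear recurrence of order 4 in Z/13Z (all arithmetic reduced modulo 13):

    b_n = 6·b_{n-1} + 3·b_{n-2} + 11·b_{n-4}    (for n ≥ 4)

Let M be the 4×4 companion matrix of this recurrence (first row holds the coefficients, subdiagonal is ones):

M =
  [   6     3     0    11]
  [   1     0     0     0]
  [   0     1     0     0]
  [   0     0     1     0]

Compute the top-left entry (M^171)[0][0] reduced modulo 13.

(M^171)[0][0] is the top entry after applying M 171 times to the unit state (1, 0, 0, 0). Equivalently it is h_{174} for the auxiliary sequence (h_n) obeying the same recurrence with h_3 = 1 and h_i = 0 for 0 ≤ i < 3:
h_4 = 6·1 + 3·0 + 0·0 + 11·0 = 6
h_5 = 6·6 + 3·1 + 0·0 + 11·0 = 0
h_6 = 6·0 + 3·6 + 0·1 + 11·0 = 5
h_7 = 6·5 + 3·0 + 0·6 + 11·1 = 2
h_8 = 6·2 + 3·5 + 0·0 + 11·6 = 2
h_9 = 6·2 + 3·2 + 0·5 + 11·0 = 5
Continuing the recurrence:
  h_10 = 0;  h_11 = 11;  h_12 = 10;  h_13 = 5;  h_14 = 8;  h_15 = 2
  h_16 = 3;  h_17 = 1;  h_18 = 12;  h_19 = 6;  h_20 = 1;  h_21 = 9
  h_22 = 7;  h_23 = 5;  h_24 = 10;  h_25 = 5;  h_26 = 7;  h_27 = 8
  h_28 = 10;  h_29 = 9;  h_30 = 5;  h_31 = 2;  h_32 = 7;  h_33 = 4
  h_34 = 9;  h_35 = 10;  h_36 = 8;  h_37 = 5;  h_38 = 10;  h_39 = 3
  h_40 = 6;  h_41 = 9;  h_42 = 0;  h_43 = 8;  h_44 = 10;  h_45 = 1
  h_46 = 10;  h_47 = 8;  h_48 = 6;  h_49 = 6;  h_50 = 8;  h_51 = 11
  h_52 = 0;  h_53 = 8;  h_54 = 6;  h_55 = 12;  h_56 = 12;  h_57 = 1
  h_58 = 4;  h_59 = 3;  h_60 = 6;  h_61 = 4;  h_62 = 8;  h_63 = 2
  h_64 = 11;  h_65 = 12;  h_66 = 11;  h_67 = 7;  h_68 = 1;  h_69 = 3
  h_70 = 12;  h_71 = 2;  h_72 = 7;  h_73 = 3;  h_74 = 2;  h_75 = 4
  h_76 = 3;  h_77 = 11;  h_78 = 6;  h_79 = 9;  h_80 = 1;  h_81 = 11
  h_82 = 5;  h_83 = 6;  h_84 = 10;  h_85 = 4;  h_86 = 5;  h_87 = 4
  h_88 = 6;  h_89 = 1;  h_90 = 1;  h_91 = 1;  h_92 = 10;  h_93 = 9
  h_94 = 4;  h_95 = 10;  h_96 = 0;  h_97 = 12;  h_98 = 12;  h_99 = 10
  h_100 = 5;  h_101 = 10;  h_102 = 12;  h_103 = 4;  h_104 = 11;  h_105 = 6
  h_106 = 6;  h_107 = 7;  h_108 = 12;  h_109 = 3;  h_110 = 3;  h_111 = 0
  h_112 = 11;  h_113 = 8;  h_114 = 10;  h_115 = 6;  h_116 = 5;  h_117 = 6
  h_118 = 5;  h_119 = 10;  h_120 = 0;  h_121 = 5;  h_122 = 7;  h_123 = 11
  h_124 = 9;  h_125 = 12;  h_126 = 7;  h_127 = 4;  h_128 = 1;  h_129 = 7
  h_130 = 5;  h_131 = 4;  h_132 = 11;  h_133 = 12;  h_134 = 4;  h_135 = 0
  h_136 = 3;  h_137 = 7;  h_138 = 4;  h_139 = 6;  h_140 = 3;  h_141 = 9
  h_142 = 3;  h_143 = 7;  h_144 = 6;  h_145 = 0;  h_146 = 12;  h_147 = 6
  h_148 = 8;  h_149 = 1;  h_150 = 6;  h_151 = 1;  h_152 = 8;  h_153 = 10
  h_154 = 7;  h_155 = 5;  h_156 = 9;  h_157 = 10;  h_158 = 8;  h_159 = 3
  h_160 = 11;  h_161 = 3;  h_162 = 9;  h_163 = 5;  h_164 = 9;  h_165 = 11
  h_166 = 10;  h_167 = 5;  h_168 = 3;  h_169 = 11;  h_170 = 3;  h_171 = 2
  h_172 = 2
h_173 = 6·2 + 3·2 + 0·3 + 11·11 = 9
h_174 = 6·9 + 3·2 + 0·2 + 11·3 = 2

2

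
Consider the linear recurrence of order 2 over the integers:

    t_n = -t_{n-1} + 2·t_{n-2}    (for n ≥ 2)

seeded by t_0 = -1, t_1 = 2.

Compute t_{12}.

-4096

t_2 = -1·2 + 2·-1 = -4
t_3 = -1·-4 + 2·2 = 8
t_4 = -1·8 + 2·-4 = -16
t_5 = -1·-16 + 2·8 = 32
t_6 = -1·32 + 2·-16 = -64
t_7 = -1·-64 + 2·32 = 128
t_8 = -1·128 + 2·-64 = -256
t_9 = -1·-256 + 2·128 = 512
t_10 = -1·512 + 2·-256 = -1024
t_11 = -1·-1024 + 2·512 = 2048
t_12 = -1·2048 + 2·-1024 = -4096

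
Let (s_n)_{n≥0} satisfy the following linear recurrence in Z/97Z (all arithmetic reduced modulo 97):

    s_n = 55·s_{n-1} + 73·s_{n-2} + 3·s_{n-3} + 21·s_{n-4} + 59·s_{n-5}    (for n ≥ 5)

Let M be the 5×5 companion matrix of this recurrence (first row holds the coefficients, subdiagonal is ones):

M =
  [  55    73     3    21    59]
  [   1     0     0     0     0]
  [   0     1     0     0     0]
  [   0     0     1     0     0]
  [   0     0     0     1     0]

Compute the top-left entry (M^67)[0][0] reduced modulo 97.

(M^67)[0][0] is the top entry after applying M 67 times to the unit state (1, 0, 0, 0, 0). Equivalently it is h_{71} for the auxiliary sequence (h_n) obeying the same recurrence with h_4 = 1 and h_i = 0 for 0 ≤ i < 4:
h_5 = 55·1 + 73·0 + 3·0 + 21·0 + 59·0 = 55
h_6 = 55·55 + 73·1 + 3·0 + 21·0 + 59·0 = 91
h_7 = 55·91 + 73·55 + 3·1 + 21·0 + 59·0 = 2
h_8 = 55·2 + 73·91 + 3·55 + 21·1 + 59·0 = 52
h_9 = 55·52 + 73·2 + 3·91 + 21·55 + 59·1 = 31
h_10 = 55·31 + 73·52 + 3·2 + 21·91 + 59·55 = 90
h_11 = 55·90 + 73·31 + 3·52 + 21·2 + 59·91 = 73
h_12 = 55·73 + 73·90 + 3·31 + 21·52 + 59·2 = 54
h_13 = 55·54 + 73·73 + 3·90 + 21·31 + 59·52 = 66
h_14 = 55·66 + 73·54 + 3·73 + 21·90 + 59·31 = 64
h_15 = 55·64 + 73·66 + 3·54 + 21·73 + 59·90 = 17
h_16 = 55·17 + 73·64 + 3·66 + 21·54 + 59·73 = 91
h_17 = 55·91 + 73·17 + 3·64 + 21·66 + 59·54 = 49
h_18 = 55·49 + 73·91 + 3·17 + 21·64 + 59·66 = 77
h_19 = 55·77 + 73·49 + 3·91 + 21·17 + 59·64 = 93
h_20 = 55·93 + 73·77 + 3·49 + 21·91 + 59·17 = 23
h_21 = 55·23 + 73·93 + 3·77 + 21·49 + 59·91 = 36
h_22 = 55·36 + 73·23 + 3·93 + 21·77 + 59·49 = 7
h_23 = 55·7 + 73·36 + 3·23 + 21·93 + 59·77 = 72
h_24 = 55·72 + 73·7 + 3·36 + 21·23 + 59·93 = 73
h_25 = 55·73 + 73·72 + 3·7 + 21·36 + 59·23 = 56
h_26 = 55·56 + 73·73 + 3·72 + 21·7 + 59·36 = 32
h_27 = 55·32 + 73·56 + 3·73 + 21·72 + 59·7 = 38
h_28 = 55·38 + 73·32 + 3·56 + 21·73 + 59·72 = 93
h_29 = 55·93 + 73·38 + 3·32 + 21·56 + 59·73 = 82
h_30 = 55·82 + 73·93 + 3·38 + 21·32 + 59·56 = 63
h_31 = 55·63 + 73·82 + 3·93 + 21·38 + 59·32 = 0
h_32 = 55·0 + 73·63 + 3·82 + 21·93 + 59·38 = 19
h_33 = 55·19 + 73·0 + 3·63 + 21·82 + 59·93 = 4
h_34 = 55·4 + 73·19 + 3·0 + 21·63 + 59·82 = 8
h_35 = 55·8 + 73·4 + 3·19 + 21·0 + 59·63 = 44
h_36 = 55·44 + 73·8 + 3·4 + 21·19 + 59·0 = 20
h_37 = 55·20 + 73·44 + 3·8 + 21·4 + 59·19 = 12
h_38 = 55·12 + 73·20 + 3·44 + 21·8 + 59·4 = 37
h_39 = 55·37 + 73·12 + 3·20 + 21·44 + 59·8 = 2
h_40 = 55·2 + 73·37 + 3·12 + 21·20 + 59·44 = 43
h_41 = 55·43 + 73·2 + 3·37 + 21·12 + 59·20 = 77
h_42 = 55·77 + 73·43 + 3·2 + 21·37 + 59·12 = 38
h_43 = 55·38 + 73·77 + 3·43 + 21·2 + 59·37 = 74
h_44 = 55·74 + 73·38 + 3·77 + 21·43 + 59·2 = 45
h_45 = 55·45 + 73·74 + 3·38 + 21·77 + 59·43 = 20
h_46 = 55·20 + 73·45 + 3·74 + 21·38 + 59·77 = 54
h_47 = 55·54 + 73·20 + 3·45 + 21·74 + 59·38 = 19
h_48 = 55·19 + 73·54 + 3·20 + 21·45 + 59·74 = 76
h_49 = 55·76 + 73·19 + 3·54 + 21·20 + 59·45 = 74
h_50 = 55·74 + 73·76 + 3·19 + 21·54 + 59·20 = 58
h_51 = 55·58 + 73·74 + 3·76 + 21·19 + 59·54 = 86
h_52 = 55·86 + 73·58 + 3·74 + 21·76 + 59·19 = 69
h_53 = 55·69 + 73·86 + 3·58 + 21·74 + 59·76 = 86
h_54 = 55·86 + 73·69 + 3·86 + 21·58 + 59·74 = 89
h_55 = 55·89 + 73·86 + 3·69 + 21·86 + 59·58 = 21
h_56 = 55·21 + 73·89 + 3·86 + 21·69 + 59·86 = 77
h_57 = 55·77 + 73·21 + 3·89 + 21·86 + 59·69 = 78
h_58 = 55·78 + 73·77 + 3·21 + 21·89 + 59·86 = 39
h_59 = 55·39 + 73·78 + 3·77 + 21·21 + 59·89 = 85
h_60 = 55·85 + 73·39 + 3·78 + 21·77 + 59·21 = 39
h_61 = 55·39 + 73·85 + 3·39 + 21·78 + 59·77 = 1
h_62 = 55·1 + 73·39 + 3·85 + 21·39 + 59·78 = 42
h_63 = 55·42 + 73·1 + 3·39 + 21·85 + 59·39 = 87
h_64 = 55·87 + 73·42 + 3·1 + 21·39 + 59·85 = 11
h_65 = 55·11 + 73·87 + 3·42 + 21·1 + 59·39 = 92
h_66 = 55·92 + 73·11 + 3·87 + 21·42 + 59·1 = 81
h_67 = 55·81 + 73·92 + 3·11 + 21·87 + 59·42 = 86
h_68 = 55·86 + 73·81 + 3·92 + 21·11 + 59·87 = 84
h_69 = 55·84 + 73·86 + 3·81 + 21·92 + 59·11 = 45
h_70 = 55·45 + 73·84 + 3·86 + 21·81 + 59·92 = 86
h_71 = 55·86 + 73·45 + 3·84 + 21·86 + 59·81 = 11

11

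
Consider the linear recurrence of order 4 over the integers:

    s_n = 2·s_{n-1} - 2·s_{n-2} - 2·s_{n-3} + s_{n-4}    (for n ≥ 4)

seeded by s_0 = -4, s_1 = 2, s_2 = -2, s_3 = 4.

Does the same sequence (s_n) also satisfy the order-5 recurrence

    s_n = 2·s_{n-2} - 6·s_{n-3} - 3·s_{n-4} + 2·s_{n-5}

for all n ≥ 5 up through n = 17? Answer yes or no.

yes

Terms s_0..s_17: -4, 2, -2, 4, 4, 6, -6, -28, -52, -30, 94, 324, 468, 70, -1350, -3452, -3876, 1922
n=5: candidate gives 6, actual s_5 = 6 ✓
n=6: candidate gives -6, actual s_6 = -6 ✓
n=7: candidate gives -28, actual s_7 = -28 ✓
n=8: candidate gives -52, actual s_8 = -52 ✓
n=9: candidate gives -30, actual s_9 = -30 ✓
n=10: candidate gives 94, actual s_10 = 94 ✓
n=11: candidate gives 324, actual s_11 = 324 ✓
n=12: candidate gives 468, actual s_12 = 468 ✓
n=13: candidate gives 70, actual s_13 = 70 ✓
n=14: candidate gives -1350, actual s_14 = -1350 ✓
n=15: candidate gives -3452, actual s_15 = -3452 ✓
n=16: candidate gives -3876, actual s_16 = -3876 ✓
n=17: candidate gives 1922, actual s_17 = 1922 ✓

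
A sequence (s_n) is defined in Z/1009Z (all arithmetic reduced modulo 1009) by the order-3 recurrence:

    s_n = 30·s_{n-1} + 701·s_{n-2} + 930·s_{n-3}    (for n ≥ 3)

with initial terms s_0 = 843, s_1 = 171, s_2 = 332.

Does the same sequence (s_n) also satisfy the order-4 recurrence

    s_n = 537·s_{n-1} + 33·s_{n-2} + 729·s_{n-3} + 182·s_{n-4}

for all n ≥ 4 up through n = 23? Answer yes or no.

no

Terms s_0..s_23: 843, 171, 332, 676, 370, 662, 819, 307, 297, 1003, 126, 327, 737, 232, 327, 202, 24, 454, 360, 242, 765, 694, 170, 316
n=4: candidate gives 239, actual s_4 = 370 ✗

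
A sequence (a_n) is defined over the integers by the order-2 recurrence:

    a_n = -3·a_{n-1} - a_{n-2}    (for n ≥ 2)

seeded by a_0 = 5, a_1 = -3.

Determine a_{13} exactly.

-132339

a_2 = -3·-3 + -1·5 = 4
a_3 = -3·4 + -1·-3 = -9
a_4 = -3·-9 + -1·4 = 23
a_5 = -3·23 + -1·-9 = -60
a_6 = -3·-60 + -1·23 = 157
a_7 = -3·157 + -1·-60 = -411
a_8 = -3·-411 + -1·157 = 1076
a_9 = -3·1076 + -1·-411 = -2817
a_10 = -3·-2817 + -1·1076 = 7375
a_11 = -3·7375 + -1·-2817 = -19308
a_12 = -3·-19308 + -1·7375 = 50549
a_13 = -3·50549 + -1·-19308 = -132339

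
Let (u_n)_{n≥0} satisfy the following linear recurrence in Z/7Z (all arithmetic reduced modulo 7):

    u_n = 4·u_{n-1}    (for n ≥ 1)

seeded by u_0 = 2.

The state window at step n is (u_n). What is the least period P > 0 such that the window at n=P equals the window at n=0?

3

n=0: window = (2)
n=1: window = (1)
n=2: window = (4)
n=3: window = (2)
window at n=3 equals window at n=0 → period = 3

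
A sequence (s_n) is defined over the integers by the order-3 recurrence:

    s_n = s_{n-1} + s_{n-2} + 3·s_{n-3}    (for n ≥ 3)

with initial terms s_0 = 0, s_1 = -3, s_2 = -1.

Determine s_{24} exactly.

-40149652

s_3 = 1·-1 + 1·-3 + 3·0 = -4
s_4 = 1·-4 + 1·-1 + 3·-3 = -14
s_5 = 1·-14 + 1·-4 + 3·-1 = -21
s_6 = 1·-21 + 1·-14 + 3·-4 = -47
s_7 = 1·-47 + 1·-21 + 3·-14 = -110
s_8 = 1·-110 + 1·-47 + 3·-21 = -220
s_9 = 1·-220 + 1·-110 + 3·-47 = -471
s_10 = 1·-471 + 1·-220 + 3·-110 = -1021
s_11 = 1·-1021 + 1·-471 + 3·-220 = -2152
s_12 = 1·-2152 + 1·-1021 + 3·-471 = -4586
s_13 = 1·-4586 + 1·-2152 + 3·-1021 = -9801
s_14 = 1·-9801 + 1·-4586 + 3·-2152 = -20843
s_15 = 1·-20843 + 1·-9801 + 3·-4586 = -44402
s_16 = 1·-44402 + 1·-20843 + 3·-9801 = -94648
s_17 = 1·-94648 + 1·-44402 + 3·-20843 = -201579
s_18 = 1·-201579 + 1·-94648 + 3·-44402 = -429433
s_19 = 1·-429433 + 1·-201579 + 3·-94648 = -914956
s_20 = 1·-914956 + 1·-429433 + 3·-201579 = -1949126
s_21 = 1·-1949126 + 1·-914956 + 3·-429433 = -4152381
s_22 = 1·-4152381 + 1·-1949126 + 3·-914956 = -8846375
s_23 = 1·-8846375 + 1·-4152381 + 3·-1949126 = -18846134
s_24 = 1·-18846134 + 1·-8846375 + 3·-4152381 = -40149652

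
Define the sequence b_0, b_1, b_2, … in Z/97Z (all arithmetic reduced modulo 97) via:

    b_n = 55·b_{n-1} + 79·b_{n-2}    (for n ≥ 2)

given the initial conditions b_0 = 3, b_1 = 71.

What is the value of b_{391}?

76

b_2 = 55·71 + 79·3 = 68
b_3 = 55·68 + 79·71 = 37
b_4 = 55·37 + 79·68 = 35
b_5 = 55·35 + 79·37 = 95
b_6 = 55·95 + 79·35 = 36
b_7 = 55·36 + 79·95 = 76
b_8 = 55·76 + 79·36 = 40
b_9 = 55·40 + 79·76 = 56
b_10 = 55·56 + 79·40 = 32
b_11 = 55·32 + 79·56 = 73
b_12 = 55·73 + 79·32 = 44
b_13 = 55·44 + 79·73 = 39
b_14 = 55·39 + 79·44 = 92
b_15 = 55·92 + 79·39 = 90
b_16 = 55·90 + 79·92 = 93
b_17 = 55·93 + 79·90 = 3
b_18 = 55·3 + 79·93 = 43
b_19 = 55·43 + 79·3 = 80
b_20 = 55·80 + 79·43 = 37
b_21 = 55·37 + 79·80 = 13
b_22 = 55·13 + 79·37 = 49
b_23 = 55·49 + 79·13 = 36
b_24 = 55·36 + 79·49 = 31
b_25 = 55·31 + 79·36 = 87
b_26 = 55·87 + 79·31 = 56
b_27 = 55·56 + 79·87 = 59
b_28 = 55·59 + 79·56 = 6
b_29 = 55·6 + 79·59 = 44
b_30 = 55·44 + 79·6 = 81
b_31 = 55·81 + 79·44 = 74
b_32 = 55·74 + 79·81 = 90
b_33 = 55·90 + 79·74 = 29
b_34 = 55·29 + 79·90 = 72
b_35 = 55·72 + 79·29 = 43
b_36 = 55·43 + 79·72 = 2
b_37 = 55·2 + 79·43 = 15
b_38 = 55·15 + 79·2 = 13
b_39 = 55·13 + 79·15 = 57
b_40 = 55·57 + 79·13 = 88
b_41 = 55·88 + 79·57 = 31
b_42 = 55·31 + 79·88 = 24
b_43 = 55·24 + 79·31 = 83
b_44 = 55·83 + 79·24 = 59
b_45 = 55·59 + 79·83 = 5
b_46 = 55·5 + 79·59 = 86
b_47 = 55·86 + 79·5 = 81
b_48 = 55·81 + 79·86 = 94
b_49 = 55·94 + 79·81 = 26
b_50 = 55·26 + 79·94 = 29
b_51 = 55·29 + 79·26 = 60
b_52 = 55·60 + 79·29 = 62
b_53 = 55·62 + 79·60 = 2
b_54 = 55·2 + 79·62 = 61
b_55 = 55·61 + 79·2 = 21
b_56 = 55·21 + 79·61 = 57
b_57 = 55·57 + 79·21 = 41
b_58 = 55·41 + 79·57 = 65
b_59 = 55·65 + 79·41 = 24
b_60 = 55·24 + 79·65 = 53
b_61 = 55·53 + 79·24 = 58
b_62 = 55·58 + 79·53 = 5
b_63 = 55·5 + 79·58 = 7
b_64 = 55·7 + 79·5 = 4
b_65 = 55·4 + 79·7 = 94
b_66 = 55·94 + 79·4 = 54
b_67 = 55·54 + 79·94 = 17
b_68 = 55·17 + 79·54 = 60
b_69 = 55·60 + 79·17 = 84
b_70 = 55·84 + 79·60 = 48
b_71 = 55·48 + 79·84 = 61
b_72 = 55·61 + 79·48 = 66
b_73 = 55·66 + 79·61 = 10
b_74 = 55·10 + 79·66 = 41
b_75 = 55·41 + 79·10 = 38
b_76 = 55·38 + 79·41 = 91
b_77 = 55·91 + 79·38 = 53
b_78 = 55·53 + 79·91 = 16
b_79 = 55·16 + 79·53 = 23
b_80 = 55·23 + 79·16 = 7
b_81 = 55·7 + 79·23 = 68
b_82 = 55·68 + 79·7 = 25
b_83 = 55·25 + 79·68 = 54
b_84 = 55·54 + 79·25 = 95
b_85 = 55·95 + 79·54 = 82
b_86 = 55·82 + 79·95 = 84
b_87 = 55·84 + 79·82 = 40
b_88 = 55·40 + 79·84 = 9
b_89 = 55·9 + 79·40 = 66
b_90 = 55·66 + 79·9 = 73
b_91 = 55·73 + 79·66 = 14
b_92 = 55·14 + 79·73 = 38
b_93 = 55·38 + 79·14 = 92
b_94 = 55·92 + 79·38 = 11
b_95 = 55·11 + 79·92 = 16
b_96 = 55·16 + 79·11 = 3
b_97 = 55·3 + 79·16 = 71
(b_96, b_97) = (3, 71) = (b_0, b_1), so the sequence has period 96.
391 ≡ 7 (mod 96), hence b_391 = b_7 = 76.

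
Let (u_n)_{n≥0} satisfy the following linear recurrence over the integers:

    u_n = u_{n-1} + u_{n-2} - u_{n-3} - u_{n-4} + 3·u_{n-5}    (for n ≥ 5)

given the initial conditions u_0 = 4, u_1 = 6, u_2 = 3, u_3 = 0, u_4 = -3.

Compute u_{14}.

303

u_5 = 1·-3 + 1·0 + -1·3 + -1·6 + 3·4 = 0
u_6 = 1·0 + 1·-3 + -1·0 + -1·3 + 3·6 = 12
u_7 = 1·12 + 1·0 + -1·-3 + -1·0 + 3·3 = 24
u_8 = 1·24 + 1·12 + -1·0 + -1·-3 + 3·0 = 39
u_9 = 1·39 + 1·24 + -1·12 + -1·0 + 3·-3 = 42
u_10 = 1·42 + 1·39 + -1·24 + -1·12 + 3·0 = 45
u_11 = 1·45 + 1·42 + -1·39 + -1·24 + 3·12 = 60
u_12 = 1·60 + 1·45 + -1·42 + -1·39 + 3·24 = 96
u_13 = 1·96 + 1·60 + -1·45 + -1·42 + 3·39 = 186
u_14 = 1·186 + 1·96 + -1·60 + -1·45 + 3·42 = 303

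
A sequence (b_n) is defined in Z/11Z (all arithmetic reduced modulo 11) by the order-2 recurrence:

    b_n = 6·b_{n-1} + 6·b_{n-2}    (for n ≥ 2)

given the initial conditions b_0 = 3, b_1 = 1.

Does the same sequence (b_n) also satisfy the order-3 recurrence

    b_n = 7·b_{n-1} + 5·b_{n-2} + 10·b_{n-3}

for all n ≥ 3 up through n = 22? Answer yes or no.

Terms b_0..b_22: 3, 1, 2, 7, 10, 3, 1, 2, 7, 10, 3, 1, 2, 7, 10, 3, 1, 2, 7, 10, 3, 1, 2
n=3: candidate gives 5, actual b_3 = 7 ✗

no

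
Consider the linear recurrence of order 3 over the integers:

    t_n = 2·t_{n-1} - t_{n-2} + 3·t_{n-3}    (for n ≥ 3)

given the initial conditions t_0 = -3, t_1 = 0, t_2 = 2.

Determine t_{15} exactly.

-37928

t_3 = 2·2 + -1·0 + 3·-3 = -5
t_4 = 2·-5 + -1·2 + 3·0 = -12
t_5 = 2·-12 + -1·-5 + 3·2 = -13
t_6 = 2·-13 + -1·-12 + 3·-5 = -29
t_7 = 2·-29 + -1·-13 + 3·-12 = -81
t_8 = 2·-81 + -1·-29 + 3·-13 = -172
t_9 = 2·-172 + -1·-81 + 3·-29 = -350
t_10 = 2·-350 + -1·-172 + 3·-81 = -771
t_11 = 2·-771 + -1·-350 + 3·-172 = -1708
t_12 = 2·-1708 + -1·-771 + 3·-350 = -3695
t_13 = 2·-3695 + -1·-1708 + 3·-771 = -7995
t_14 = 2·-7995 + -1·-3695 + 3·-1708 = -17419
t_15 = 2·-17419 + -1·-7995 + 3·-3695 = -37928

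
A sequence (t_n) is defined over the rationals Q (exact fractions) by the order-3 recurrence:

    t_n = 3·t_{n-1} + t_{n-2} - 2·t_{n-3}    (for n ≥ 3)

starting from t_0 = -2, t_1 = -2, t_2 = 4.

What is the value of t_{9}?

t_3 = 3·4 + 1·-2 + -2·-2 = 14
t_4 = 3·14 + 1·4 + -2·-2 = 50
t_5 = 3·50 + 1·14 + -2·4 = 156
t_6 = 3·156 + 1·50 + -2·14 = 490
t_7 = 3·490 + 1·156 + -2·50 = 1526
t_8 = 3·1526 + 1·490 + -2·156 = 4756
t_9 = 3·4756 + 1·1526 + -2·490 = 14814

14814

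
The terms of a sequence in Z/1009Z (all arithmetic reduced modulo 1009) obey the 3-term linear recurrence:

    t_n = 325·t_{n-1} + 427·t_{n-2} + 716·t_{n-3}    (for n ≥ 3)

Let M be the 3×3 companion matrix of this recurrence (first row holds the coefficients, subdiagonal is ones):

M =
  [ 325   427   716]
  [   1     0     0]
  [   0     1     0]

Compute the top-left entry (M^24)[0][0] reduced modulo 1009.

225

(M^24)[0][0] is the top entry after applying M 24 times to the unit state (1, 0, 0). Equivalently it is h_{26} for the auxiliary sequence (h_n) obeying the same recurrence with h_2 = 1 and h_i = 0 for 0 ≤ i < 2:
h_3 = 325·1 + 427·0 + 716·0 = 325
h_4 = 325·325 + 427·1 + 716·0 = 107
h_5 = 325·107 + 427·325 + 716·1 = 718
h_6 = 325·718 + 427·107 + 716·325 = 176
h_7 = 325·176 + 427·718 + 716·107 = 474
h_8 = 325·474 + 427·176 + 716·718 = 666
h_9 = 325·666 + 427·474 + 716·176 = 4
h_10 = 325·4 + 427·666 + 716·474 = 495
h_11 = 325·495 + 427·4 + 716·666 = 742
h_12 = 325·742 + 427·495 + 716·4 = 320
h_13 = 325·320 + 427·742 + 716·495 = 342
h_14 = 325·342 + 427·320 + 716·742 = 114
h_15 = 325·114 + 427·342 + 716·320 = 532
h_16 = 325·532 + 427·114 + 716·342 = 292
h_17 = 325·292 + 427·532 + 716·114 = 88
h_18 = 325·88 + 427·292 + 716·532 = 435
h_19 = 325·435 + 427·88 + 716·292 = 567
h_20 = 325·567 + 427·435 + 716·88 = 167
h_21 = 325·167 + 427·567 + 716·435 = 426
h_22 = 325·426 + 427·167 + 716·567 = 241
h_23 = 325·241 + 427·426 + 716·167 = 415
h_24 = 325·415 + 427·241 + 716·426 = 965
h_25 = 325·965 + 427·415 + 716·241 = 473
h_26 = 325·473 + 427·965 + 716·415 = 225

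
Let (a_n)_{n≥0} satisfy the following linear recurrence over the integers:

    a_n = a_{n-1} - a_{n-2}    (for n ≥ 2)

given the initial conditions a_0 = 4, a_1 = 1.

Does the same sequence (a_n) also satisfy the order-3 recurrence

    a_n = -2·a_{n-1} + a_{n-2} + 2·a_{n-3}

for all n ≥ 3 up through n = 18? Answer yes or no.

no

Terms a_0..a_18: 4, 1, -3, -4, -1, 3, 4, 1, -3, -4, -1, 3, 4, 1, -3, -4, -1, 3, 4
n=3: candidate gives 15, actual a_3 = -4 ✗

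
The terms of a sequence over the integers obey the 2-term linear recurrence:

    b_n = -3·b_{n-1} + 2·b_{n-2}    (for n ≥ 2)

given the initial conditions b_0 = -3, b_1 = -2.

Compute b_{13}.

-1134668

b_2 = -3·-2 + 2·-3 = 0
b_3 = -3·0 + 2·-2 = -4
b_4 = -3·-4 + 2·0 = 12
b_5 = -3·12 + 2·-4 = -44
b_6 = -3·-44 + 2·12 = 156
b_7 = -3·156 + 2·-44 = -556
b_8 = -3·-556 + 2·156 = 1980
b_9 = -3·1980 + 2·-556 = -7052
b_10 = -3·-7052 + 2·1980 = 25116
b_11 = -3·25116 + 2·-7052 = -89452
b_12 = -3·-89452 + 2·25116 = 318588
b_13 = -3·318588 + 2·-89452 = -1134668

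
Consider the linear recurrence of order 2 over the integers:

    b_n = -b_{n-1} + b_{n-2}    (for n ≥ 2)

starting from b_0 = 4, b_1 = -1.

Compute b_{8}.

73

b_2 = -1·-1 + 1·4 = 5
b_3 = -1·5 + 1·-1 = -6
b_4 = -1·-6 + 1·5 = 11
b_5 = -1·11 + 1·-6 = -17
b_6 = -1·-17 + 1·11 = 28
b_7 = -1·28 + 1·-17 = -45
b_8 = -1·-45 + 1·28 = 73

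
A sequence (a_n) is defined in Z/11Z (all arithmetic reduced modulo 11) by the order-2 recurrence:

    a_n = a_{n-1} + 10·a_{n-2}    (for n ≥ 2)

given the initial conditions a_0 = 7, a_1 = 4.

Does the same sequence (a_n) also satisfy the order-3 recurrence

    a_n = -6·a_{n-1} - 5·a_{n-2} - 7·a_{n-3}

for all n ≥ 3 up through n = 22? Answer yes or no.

yes

Terms a_0..a_22: 7, 4, 8, 4, 7, 3, 7, 4, 8, 4, 7, 3, 7, 4, 8, 4, 7, 3, 7, 4, 8, 4, 7
n=3: candidate gives 4, actual a_3 = 4 ✓
n=4: candidate gives 7, actual a_4 = 7 ✓
n=5: candidate gives 3, actual a_5 = 3 ✓
n=6: candidate gives 7, actual a_6 = 7 ✓
n=7: candidate gives 4, actual a_7 = 4 ✓
n=8: candidate gives 8, actual a_8 = 8 ✓
n=9: candidate gives 4, actual a_9 = 4 ✓
n=10: candidate gives 7, actual a_10 = 7 ✓
n=11: candidate gives 3, actual a_11 = 3 ✓
n=12: candidate gives 7, actual a_12 = 7 ✓
n=13: candidate gives 4, actual a_13 = 4 ✓
n=14: candidate gives 8, actual a_14 = 8 ✓
n=15: candidate gives 4, actual a_15 = 4 ✓
n=16: candidate gives 7, actual a_16 = 7 ✓
n=17: candidate gives 3, actual a_17 = 3 ✓
n=18: candidate gives 7, actual a_18 = 7 ✓
n=19: candidate gives 4, actual a_19 = 4 ✓
n=20: candidate gives 8, actual a_20 = 8 ✓
n=21: candidate gives 4, actual a_21 = 4 ✓
n=22: candidate gives 7, actual a_22 = 7 ✓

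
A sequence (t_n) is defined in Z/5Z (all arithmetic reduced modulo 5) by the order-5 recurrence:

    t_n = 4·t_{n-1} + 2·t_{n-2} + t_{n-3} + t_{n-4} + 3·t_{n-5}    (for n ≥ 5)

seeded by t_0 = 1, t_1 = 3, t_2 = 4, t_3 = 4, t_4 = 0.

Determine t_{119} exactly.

t_5 = 4·0 + 2·4 + 1·4 + 1·3 + 3·1 = 3
t_6 = 4·3 + 2·0 + 1·4 + 1·4 + 3·3 = 4
t_7 = 4·4 + 2·3 + 1·0 + 1·4 + 3·4 = 3
t_8 = 4·3 + 2·4 + 1·3 + 1·0 + 3·4 = 0
t_9 = 4·0 + 2·3 + 1·4 + 1·3 + 3·0 = 3
t_10 = 4·3 + 2·0 + 1·3 + 1·4 + 3·3 = 3
t_11 = 4·3 + 2·3 + 1·0 + 1·3 + 3·4 = 3
t_12 = 4·3 + 2·3 + 1·3 + 1·0 + 3·3 = 0
t_13 = 4·0 + 2·3 + 1·3 + 1·3 + 3·0 = 2
t_14 = 4·2 + 2·0 + 1·3 + 1·3 + 3·3 = 3
t_15 = 4·3 + 2·2 + 1·0 + 1·3 + 3·3 = 3
t_16 = 4·3 + 2·3 + 1·2 + 1·0 + 3·3 = 4
t_17 = 4·4 + 2·3 + 1·3 + 1·2 + 3·0 = 2
t_18 = 4·2 + 2·4 + 1·3 + 1·3 + 3·2 = 3
t_19 = 4·3 + 2·2 + 1·4 + 1·3 + 3·3 = 2
t_20 = 4·2 + 2·3 + 1·2 + 1·4 + 3·3 = 4
t_21 = 4·4 + 2·2 + 1·3 + 1·2 + 3·4 = 2
t_22 = 4·2 + 2·4 + 1·2 + 1·3 + 3·2 = 2
t_23 = 4·2 + 2·2 + 1·4 + 1·2 + 3·3 = 2
t_24 = 4·2 + 2·2 + 1·2 + 1·4 + 3·2 = 4
t_25 = 4·4 + 2·2 + 1·2 + 1·2 + 3·4 = 1
t_26 = 4·1 + 2·4 + 1·2 + 1·2 + 3·2 = 2
t_27 = 4·2 + 2·1 + 1·4 + 1·2 + 3·2 = 2
t_28 = 4·2 + 2·2 + 1·1 + 1·4 + 3·2 = 3
t_29 = 4·3 + 2·2 + 1·2 + 1·1 + 3·4 = 1
t_30 = 4·1 + 2·3 + 1·2 + 1·2 + 3·1 = 2
t_31 = 4·2 + 2·1 + 1·3 + 1·2 + 3·2 = 1
t_32 = 4·1 + 2·2 + 1·1 + 1·3 + 3·2 = 3
t_33 = 4·3 + 2·1 + 1·2 + 1·1 + 3·3 = 1
t_34 = 4·1 + 2·3 + 1·1 + 1·2 + 3·1 = 1
t_35 = 4·1 + 2·1 + 1·3 + 1·1 + 3·2 = 1
t_36 = 4·1 + 2·1 + 1·1 + 1·3 + 3·1 = 3
t_37 = 4·3 + 2·1 + 1·1 + 1·1 + 3·3 = 0
t_38 = 4·0 + 2·3 + 1·1 + 1·1 + 3·1 = 1
t_39 = 4·1 + 2·0 + 1·3 + 1·1 + 3·1 = 1
t_40 = 4·1 + 2·1 + 1·0 + 1·3 + 3·1 = 2
t_41 = 4·2 + 2·1 + 1·1 + 1·0 + 3·3 = 0
t_42 = 4·0 + 2·2 + 1·1 + 1·1 + 3·0 = 1
t_43 = 4·1 + 2·0 + 1·2 + 1·1 + 3·1 = 0
t_44 = 4·0 + 2·1 + 1·0 + 1·2 + 3·1 = 2
t_45 = 4·2 + 2·0 + 1·1 + 1·0 + 3·2 = 0
t_46 = 4·0 + 2·2 + 1·0 + 1·1 + 3·0 = 0
t_47 = 4·0 + 2·0 + 1·2 + 1·0 + 3·1 = 0
t_48 = 4·0 + 2·0 + 1·0 + 1·2 + 3·0 = 2
t_49 = 4·2 + 2·0 + 1·0 + 1·0 + 3·2 = 4
t_50 = 4·4 + 2·2 + 1·0 + 1·0 + 3·0 = 0
t_51 = 4·0 + 2·4 + 1·2 + 1·0 + 3·0 = 0
t_52 = 4·0 + 2·0 + 1·4 + 1·2 + 3·0 = 1
t_53 = 4·1 + 2·0 + 1·0 + 1·4 + 3·2 = 4
t_54 = 4·4 + 2·1 + 1·0 + 1·0 + 3·4 = 0
t_55 = 4·0 + 2·4 + 1·1 + 1·0 + 3·0 = 4
t_56 = 4·4 + 2·0 + 1·4 + 1·1 + 3·0 = 1
t_57 = 4·1 + 2·4 + 1·0 + 1·4 + 3·1 = 4
t_58 = 4·4 + 2·1 + 1·4 + 1·0 + 3·4 = 4
t_59 = 4·4 + 2·4 + 1·1 + 1·4 + 3·0 = 4
t_60 = 4·4 + 2·4 + 1·4 + 1·1 + 3·4 = 1
t_61 = 4·1 + 2·4 + 1·4 + 1·4 + 3·1 = 3
t_62 = 4·3 + 2·1 + 1·4 + 1·4 + 3·4 = 4
t_63 = 4·4 + 2·3 + 1·1 + 1·4 + 3·4 = 4
t_64 = 4·4 + 2·4 + 1·3 + 1·1 + 3·4 = 0
t_65 = 4·0 + 2·4 + 1·4 + 1·3 + 3·1 = 3
t_66 = 4·3 + 2·0 + 1·4 + 1·4 + 3·3 = 4
t_67 = 4·4 + 2·3 + 1·0 + 1·4 + 3·4 = 3
t_68 = 4·3 + 2·4 + 1·3 + 1·0 + 3·4 = 0
t_69 = 4·0 + 2·3 + 1·4 + 1·3 + 3·0 = 3
t_70 = 4·3 + 2·0 + 1·3 + 1·4 + 3·3 = 3
t_71 = 4·3 + 2·3 + 1·0 + 1·3 + 3·4 = 3
t_72 = 4·3 + 2·3 + 1·3 + 1·0 + 3·3 = 0
t_73 = 4·0 + 2·3 + 1·3 + 1·3 + 3·0 = 2
t_74 = 4·2 + 2·0 + 1·3 + 1·3 + 3·3 = 3
t_75 = 4·3 + 2·2 + 1·0 + 1·3 + 3·3 = 3
t_76 = 4·3 + 2·3 + 1·2 + 1·0 + 3·3 = 4
t_77 = 4·4 + 2·3 + 1·3 + 1·2 + 3·0 = 2
t_78 = 4·2 + 2·4 + 1·3 + 1·3 + 3·2 = 3
t_79 = 4·3 + 2·2 + 1·4 + 1·3 + 3·3 = 2
t_80 = 4·2 + 2·3 + 1·2 + 1·4 + 3·3 = 4
t_81 = 4·4 + 2·2 + 1·3 + 1·2 + 3·4 = 2
t_82 = 4·2 + 2·4 + 1·2 + 1·3 + 3·2 = 2
t_83 = 4·2 + 2·2 + 1·4 + 1·2 + 3·3 = 2
t_84 = 4·2 + 2·2 + 1·2 + 1·4 + 3·2 = 4
t_85 = 4·4 + 2·2 + 1·2 + 1·2 + 3·4 = 1
t_86 = 4·1 + 2·4 + 1·2 + 1·2 + 3·2 = 2
t_87 = 4·2 + 2·1 + 1·4 + 1·2 + 3·2 = 2
t_88 = 4·2 + 2·2 + 1·1 + 1·4 + 3·2 = 3
t_89 = 4·3 + 2·2 + 1·2 + 1·1 + 3·4 = 1
t_90 = 4·1 + 2·3 + 1·2 + 1·2 + 3·1 = 2
t_91 = 4·2 + 2·1 + 1·3 + 1·2 + 3·2 = 1
t_92 = 4·1 + 2·2 + 1·1 + 1·3 + 3·2 = 3
t_93 = 4·3 + 2·1 + 1·2 + 1·1 + 3·3 = 1
t_94 = 4·1 + 2·3 + 1·1 + 1·2 + 3·1 = 1
t_95 = 4·1 + 2·1 + 1·3 + 1·1 + 3·2 = 1
t_96 = 4·1 + 2·1 + 1·1 + 1·3 + 3·1 = 3
t_97 = 4·3 + 2·1 + 1·1 + 1·1 + 3·3 = 0
t_98 = 4·0 + 2·3 + 1·1 + 1·1 + 3·1 = 1
t_99 = 4·1 + 2·0 + 1·3 + 1·1 + 3·1 = 1
t_100 = 4·1 + 2·1 + 1·0 + 1·3 + 3·1 = 2
t_101 = 4·2 + 2·1 + 1·1 + 1·0 + 3·3 = 0
t_102 = 4·0 + 2·2 + 1·1 + 1·1 + 3·0 = 1
t_103 = 4·1 + 2·0 + 1·2 + 1·1 + 3·1 = 0
t_104 = 4·0 + 2·1 + 1·0 + 1·2 + 3·1 = 2
t_105 = 4·2 + 2·0 + 1·1 + 1·0 + 3·2 = 0
t_106 = 4·0 + 2·2 + 1·0 + 1·1 + 3·0 = 0
t_107 = 4·0 + 2·0 + 1·2 + 1·0 + 3·1 = 0
t_108 = 4·0 + 2·0 + 1·0 + 1·2 + 3·0 = 2
t_109 = 4·2 + 2·0 + 1·0 + 1·0 + 3·2 = 4
t_110 = 4·4 + 2·2 + 1·0 + 1·0 + 3·0 = 0
t_111 = 4·0 + 2·4 + 1·2 + 1·0 + 3·0 = 0
t_112 = 4·0 + 2·0 + 1·4 + 1·2 + 3·0 = 1
t_113 = 4·1 + 2·0 + 1·0 + 1·4 + 3·2 = 4
t_114 = 4·4 + 2·1 + 1·0 + 1·0 + 3·4 = 0
t_115 = 4·0 + 2·4 + 1·1 + 1·0 + 3·0 = 4
t_116 = 4·4 + 2·0 + 1·4 + 1·1 + 3·0 = 1
t_117 = 4·1 + 2·4 + 1·0 + 1·4 + 3·1 = 4
t_118 = 4·4 + 2·1 + 1·4 + 1·0 + 3·4 = 4
t_119 = 4·4 + 2·4 + 1·1 + 1·4 + 3·0 = 4

4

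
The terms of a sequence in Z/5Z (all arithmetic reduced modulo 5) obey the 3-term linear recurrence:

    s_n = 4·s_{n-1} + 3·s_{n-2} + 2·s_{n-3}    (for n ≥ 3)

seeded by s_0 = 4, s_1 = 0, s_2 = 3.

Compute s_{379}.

s_3 = 4·3 + 3·0 + 2·4 = 0
s_4 = 4·0 + 3·3 + 2·0 = 4
s_5 = 4·4 + 3·0 + 2·3 = 2
s_6 = 4·2 + 3·4 + 2·0 = 0
s_7 = 4·0 + 3·2 + 2·4 = 4
s_8 = 4·4 + 3·0 + 2·2 = 0
s_9 = 4·0 + 3·4 + 2·0 = 2
s_10 = 4·2 + 3·0 + 2·4 = 1
s_11 = 4·1 + 3·2 + 2·0 = 0
s_12 = 4·0 + 3·1 + 2·2 = 2
s_13 = 4·2 + 3·0 + 2·1 = 0
s_14 = 4·0 + 3·2 + 2·0 = 1
s_15 = 4·1 + 3·0 + 2·2 = 3
s_16 = 4·3 + 3·1 + 2·0 = 0
s_17 = 4·0 + 3·3 + 2·1 = 1
s_18 = 4·1 + 3·0 + 2·3 = 0
s_19 = 4·0 + 3·1 + 2·0 = 3
s_20 = 4·3 + 3·0 + 2·1 = 4
s_21 = 4·4 + 3·3 + 2·0 = 0
s_22 = 4·0 + 3·4 + 2·3 = 3
(s_20, s_21, s_22) = (4, 0, 3) = (s_0, s_1, s_2), so the sequence has period 20.
379 ≡ 19 (mod 20), hence s_379 = s_19 = 3.

3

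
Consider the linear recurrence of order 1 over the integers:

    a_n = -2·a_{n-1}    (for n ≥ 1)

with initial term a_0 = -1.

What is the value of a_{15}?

32768

a_1 = -2·-1 = 2
a_2 = -2·2 = -4
a_3 = -2·-4 = 8
a_4 = -2·8 = -16
a_5 = -2·-16 = 32
a_6 = -2·32 = -64
a_7 = -2·-64 = 128
a_8 = -2·128 = -256
a_9 = -2·-256 = 512
a_10 = -2·512 = -1024
a_11 = -2·-1024 = 2048
a_12 = -2·2048 = -4096
a_13 = -2·-4096 = 8192
a_14 = -2·8192 = -16384
a_15 = -2·-16384 = 32768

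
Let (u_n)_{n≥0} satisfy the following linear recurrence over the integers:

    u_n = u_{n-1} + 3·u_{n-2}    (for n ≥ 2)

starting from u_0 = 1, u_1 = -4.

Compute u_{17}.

-1077175

u_2 = 1·-4 + 3·1 = -1
u_3 = 1·-1 + 3·-4 = -13
u_4 = 1·-13 + 3·-1 = -16
u_5 = 1·-16 + 3·-13 = -55
u_6 = 1·-55 + 3·-16 = -103
u_7 = 1·-103 + 3·-55 = -268
u_8 = 1·-268 + 3·-103 = -577
u_9 = 1·-577 + 3·-268 = -1381
u_10 = 1·-1381 + 3·-577 = -3112
u_11 = 1·-3112 + 3·-1381 = -7255
u_12 = 1·-7255 + 3·-3112 = -16591
u_13 = 1·-16591 + 3·-7255 = -38356
u_14 = 1·-38356 + 3·-16591 = -88129
u_15 = 1·-88129 + 3·-38356 = -203197
u_16 = 1·-203197 + 3·-88129 = -467584
u_17 = 1·-467584 + 3·-203197 = -1077175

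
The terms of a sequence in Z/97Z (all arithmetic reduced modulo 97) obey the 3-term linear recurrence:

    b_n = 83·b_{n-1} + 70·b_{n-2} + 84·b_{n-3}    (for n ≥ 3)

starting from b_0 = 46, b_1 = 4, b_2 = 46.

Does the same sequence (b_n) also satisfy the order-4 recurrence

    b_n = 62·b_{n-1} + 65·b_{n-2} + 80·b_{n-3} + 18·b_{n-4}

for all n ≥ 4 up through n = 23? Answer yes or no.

Terms b_0..b_23: 46, 4, 46, 8, 49, 52, 76, 96, 2, 78, 31, 53, 26, 33, 87, 75, 52, 93, 5, 41, 22, 72, 96, 15
n=4: candidate gives 75, actual b_4 = 49 ✗

no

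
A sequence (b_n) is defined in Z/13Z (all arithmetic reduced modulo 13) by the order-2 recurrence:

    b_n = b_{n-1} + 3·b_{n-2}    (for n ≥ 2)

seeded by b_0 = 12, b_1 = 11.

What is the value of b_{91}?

7

b_2 = 1·11 + 3·12 = 8
b_3 = 1·8 + 3·11 = 2
b_4 = 1·2 + 3·8 = 0
b_5 = 1·0 + 3·2 = 6
b_6 = 1·6 + 3·0 = 6
b_7 = 1·6 + 3·6 = 11
b_8 = 1·11 + 3·6 = 3
b_9 = 1·3 + 3·11 = 10
b_10 = 1·10 + 3·3 = 6
b_11 = 1·6 + 3·10 = 10
b_12 = 1·10 + 3·6 = 2
b_13 = 1·2 + 3·10 = 6
b_14 = 1·6 + 3·2 = 12
b_15 = 1·12 + 3·6 = 4
b_16 = 1·4 + 3·12 = 1
b_17 = 1·1 + 3·4 = 0
b_18 = 1·0 + 3·1 = 3
b_19 = 1·3 + 3·0 = 3
b_20 = 1·3 + 3·3 = 12
b_21 = 1·12 + 3·3 = 8
b_22 = 1·8 + 3·12 = 5
b_23 = 1·5 + 3·8 = 3
b_24 = 1·3 + 3·5 = 5
b_25 = 1·5 + 3·3 = 1
b_26 = 1·1 + 3·5 = 3
b_27 = 1·3 + 3·1 = 6
b_28 = 1·6 + 3·3 = 2
b_29 = 1·2 + 3·6 = 7
b_30 = 1·7 + 3·2 = 0
b_31 = 1·0 + 3·7 = 8
b_32 = 1·8 + 3·0 = 8
b_33 = 1·8 + 3·8 = 6
b_34 = 1·6 + 3·8 = 4
b_35 = 1·4 + 3·6 = 9
b_36 = 1·9 + 3·4 = 8
b_37 = 1·8 + 3·9 = 9
b_38 = 1·9 + 3·8 = 7
b_39 = 1·7 + 3·9 = 8
b_40 = 1·8 + 3·7 = 3
b_41 = 1·3 + 3·8 = 1
b_42 = 1·1 + 3·3 = 10
b_43 = 1·10 + 3·1 = 0
b_44 = 1·0 + 3·10 = 4
b_45 = 1·4 + 3·0 = 4
b_46 = 1·4 + 3·4 = 3
b_47 = 1·3 + 3·4 = 2
b_48 = 1·2 + 3·3 = 11
b_49 = 1·11 + 3·2 = 4
b_50 = 1·4 + 3·11 = 11
b_51 = 1·11 + 3·4 = 10
b_52 = 1·10 + 3·11 = 4
b_53 = 1·4 + 3·10 = 8
b_54 = 1·8 + 3·4 = 7
b_55 = 1·7 + 3·8 = 5
b_56 = 1·5 + 3·7 = 0
b_57 = 1·0 + 3·5 = 2
b_58 = 1·2 + 3·0 = 2
b_59 = 1·2 + 3·2 = 8
b_60 = 1·8 + 3·2 = 1
b_61 = 1·1 + 3·8 = 12
b_62 = 1·12 + 3·1 = 2
b_63 = 1·2 + 3·12 = 12
b_64 = 1·12 + 3·2 = 5
b_65 = 1·5 + 3·12 = 2
b_66 = 1·2 + 3·5 = 4
b_67 = 1·4 + 3·2 = 10
b_68 = 1·10 + 3·4 = 9
b_69 = 1·9 + 3·10 = 0
b_70 = 1·0 + 3·9 = 1
b_71 = 1·1 + 3·0 = 1
b_72 = 1·1 + 3·1 = 4
b_73 = 1·4 + 3·1 = 7
b_74 = 1·7 + 3·4 = 6
b_75 = 1·6 + 3·7 = 1
b_76 = 1·1 + 3·6 = 6
b_77 = 1·6 + 3·1 = 9
b_78 = 1·9 + 3·6 = 1
b_79 = 1·1 + 3·9 = 2
b_80 = 1·2 + 3·1 = 5
b_81 = 1·5 + 3·2 = 11
b_82 = 1·11 + 3·5 = 0
b_83 = 1·0 + 3·11 = 7
b_84 = 1·7 + 3·0 = 7
b_85 = 1·7 + 3·7 = 2
b_86 = 1·2 + 3·7 = 10
b_87 = 1·10 + 3·2 = 3
b_88 = 1·3 + 3·10 = 7
b_89 = 1·7 + 3·3 = 3
b_90 = 1·3 + 3·7 = 11
b_91 = 1·11 + 3·3 = 7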